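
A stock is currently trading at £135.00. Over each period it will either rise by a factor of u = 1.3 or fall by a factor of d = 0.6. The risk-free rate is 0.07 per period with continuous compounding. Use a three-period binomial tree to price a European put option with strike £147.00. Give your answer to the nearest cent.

£21.45

Risk-neutral probability p = (e^0.07 − 0.6)/(1.3 − 0.6) = 0.4725/0.7000 = 0.6750
Terminal stock prices: S_uuu = 296.6, S_uud = 136.9, S_udd = 63.18, S_ddd = 29.16
Terminal payoffs (K − S): max(-149.6, 0) = 0, max(10.11, 0) = 10.11, max(83.82, 0) = 83.82, max(117.8, 0) = 117.8
Node uu (S = 228.2): V_uu = e^(−0.07)·[0.6750·0.0000 + 0.3250·10.1100] = 3.0635
Node ud (S = 105.3): V_ud = e^(−0.07)·[0.6750·10.1100 + 0.3250·83.8200] = 31.7619
Node dd (S = 48.6): V_dd = e^(−0.07)·[0.6750·83.8200 + 0.3250·117.8400] = 88.4619
Node u (S = 175.5): V_u = e^(−0.07)·[0.6750·3.0635 + 0.3250·31.7619] = 11.5525
Node d (S = 81): V_d = e^(−0.07)·[0.6750·31.7619 + 0.3250·88.4619] = 46.7957
Node 0 (S = 135): V_0 = e^(−0.07)·[0.6750·11.5525 + 0.3250·46.7957] = 21.4508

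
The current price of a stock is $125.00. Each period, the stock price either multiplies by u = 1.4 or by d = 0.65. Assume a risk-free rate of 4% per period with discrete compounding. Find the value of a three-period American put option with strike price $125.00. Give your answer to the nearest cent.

Risk-neutral probability p = (1 + 0.04 − 0.65)/(1.4 − 0.65) = 0.3900/0.7500 = 0.5200
Terminal stock prices: S_uuu = 343, S_uud = 159.2, S_udd = 73.94, S_ddd = 34.33
Terminal payoffs (K − S): max(-218, 0) = 0, max(-34.25, 0) = 0, max(51.06, 0) = 51.06, max(90.67, 0) = 90.67
Node uu (S = 245): continuation = 1/1.04·[0.5200·0.0000 + 0.4800·0.0000] = 0.0000; exercise value = 0.0000 ≤ continuation, so V_uu = 0.0000
Node ud (S = 113.8): continuation = 1/1.04·[0.5200·0.0000 + 0.4800·51.0625] = 23.5673; exercise value = 11.2500 ≤ continuation, so V_ud = 23.5673
Node dd (S = 52.81): continuation = 1/1.04·[0.5200·51.0625 + 0.4800·90.6719] = 67.3798; exercise value = 72.1875 > continuation, so V_dd = 72.1875 (exercise)
Node u (S = 175): continuation = 1/1.04·[0.5200·0.0000 + 0.4800·23.5673] = 10.8772; exercise value = 0.0000 ≤ continuation, so V_u = 10.8772
Node d (S = 81.25): continuation = 1/1.04·[0.5200·23.5673 + 0.4800·72.1875] = 45.1010; exercise value = 43.7500 ≤ continuation, so V_d = 45.1010
Node 0 (S = 125): continuation = 1/1.04·[0.5200·10.8772 + 0.4800·45.1010] = 26.2544; exercise value = 0.0000 ≤ continuation, so V_0 = 26.2544

$26.25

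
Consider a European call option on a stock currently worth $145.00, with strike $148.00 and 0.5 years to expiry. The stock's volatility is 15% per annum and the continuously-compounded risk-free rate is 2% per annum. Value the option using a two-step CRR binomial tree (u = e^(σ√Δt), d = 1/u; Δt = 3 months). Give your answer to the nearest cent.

$5.37

CRR parameters: u = e^(σ√Δt) = e^(0.15·√0.25) = 1.0779, d = 1/u = 0.9277
Per-period rate: rΔt = 0.02·0.25 = 0.005, so R = e^0.005 = 1.0050
Risk-neutral probability p = (e^0.005 − 0.9277)/(1.0779 − 0.9277) = 0.0773/0.1501 = 0.5146
Terminal stock prices: S_uu = 168.5, S_ud = 145, S_dd = 124.8
Terminal payoffs (S − K): max(20.47, 0) = 20.47, max(-3, 0) = 0, max(-23.2, 0) = 0
Node u (S = 156.3): V_u = e^(−0.005)·[0.5146·20.4660 + 0.4854·0.0000] = 10.4802
Node d (S = 134.5): V_d = e^(−0.005)·[0.5146·0.0000 + 0.4854·0.0000] = 0.0000
Node 0 (S = 145): V_0 = e^(−0.005)·[0.5146·10.4802 + 0.4854·0.0000] = 5.3667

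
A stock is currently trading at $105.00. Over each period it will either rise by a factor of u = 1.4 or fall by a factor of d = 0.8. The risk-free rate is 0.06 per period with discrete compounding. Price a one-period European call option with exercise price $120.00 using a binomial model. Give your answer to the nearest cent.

Risk-neutral probability p = (1 + 0.06 − 0.8)/(1.4 − 0.8) = 0.2600/0.6000 = 0.4333
Terminal stock prices: S_u = 147, S_d = 84
Terminal payoffs (S − K): max(27, 0) = 27, max(-36, 0) = 0
Node 0 (S = 105): V_0 = 1/1.06·[0.4333·27.0000 + 0.5667·0.0000] = 11.0377

$11.04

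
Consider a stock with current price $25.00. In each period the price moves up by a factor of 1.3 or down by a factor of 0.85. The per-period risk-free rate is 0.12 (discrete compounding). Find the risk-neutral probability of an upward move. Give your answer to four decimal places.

Risk-neutral probability p = (1 + 0.12 − 0.85)/(1.3 − 0.85) = 0.2700/0.4500 = 0.6000

p = 0.6000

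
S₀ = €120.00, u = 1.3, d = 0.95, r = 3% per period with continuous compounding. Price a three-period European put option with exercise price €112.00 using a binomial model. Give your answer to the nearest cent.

€3.81

Risk-neutral probability p = (e^0.03 − 0.95)/(1.3 − 0.95) = 0.0805/0.3500 = 0.2299
Terminal stock prices: S_uuu = 263.6, S_uud = 192.7, S_udd = 140.8, S_ddd = 102.9
Terminal payoffs (K − S): max(-151.6, 0) = 0, max(-80.66, 0) = 0, max(-28.79, 0) = 0, max(9.115, 0) = 9.115
Node uu (S = 202.8): V_uu = e^(−0.03)·[0.2299·0.0000 + 0.7701·0.0000] = 0.0000
Node ud (S = 148.2): V_ud = e^(−0.03)·[0.2299·0.0000 + 0.7701·0.0000] = 0.0000
Node dd (S = 108.3): V_dd = e^(−0.03)·[0.2299·0.0000 + 0.7701·9.1150] = 6.8123
Node u (S = 156): V_u = e^(−0.03)·[0.2299·0.0000 + 0.7701·0.0000] = 0.0000
Node d (S = 114): V_d = e^(−0.03)·[0.2299·0.0000 + 0.7701·6.8123] = 5.0913
Node 0 (S = 120): V_0 = e^(−0.03)·[0.2299·0.0000 + 0.7701·5.0913] = 3.8051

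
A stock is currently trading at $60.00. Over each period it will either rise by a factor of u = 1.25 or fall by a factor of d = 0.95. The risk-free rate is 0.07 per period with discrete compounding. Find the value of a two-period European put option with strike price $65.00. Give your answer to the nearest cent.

Risk-neutral probability p = (1 + 0.07 − 0.95)/(1.25 − 0.95) = 0.1200/0.3000 = 0.4000
Terminal stock prices: S_uu = 93.75, S_ud = 71.25, S_dd = 54.15
Terminal payoffs (K − S): max(-28.75, 0) = 0, max(-6.25, 0) = 0, max(10.85, 0) = 10.85
Node u (S = 75): V_u = 1/1.07·[0.4000·0.0000 + 0.6000·0.0000] = 0.0000
Node d (S = 57): V_d = 1/1.07·[0.4000·0.0000 + 0.6000·10.8500] = 6.0841
Node 0 (S = 60): V_0 = 1/1.07·[0.4000·0.0000 + 0.6000·6.0841] = 3.4117

$3.41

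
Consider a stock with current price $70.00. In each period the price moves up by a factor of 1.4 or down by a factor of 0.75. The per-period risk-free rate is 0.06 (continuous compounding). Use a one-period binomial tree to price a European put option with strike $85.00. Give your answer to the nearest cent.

$15.92

Risk-neutral probability p = (e^0.06 − 0.75)/(1.4 − 0.75) = 0.3118/0.6500 = 0.4797
Terminal stock prices: S_u = 98, S_d = 52.5
Terminal payoffs (K − S): max(-13, 0) = 0, max(32.5, 0) = 32.5
Node 0 (S = 70): V_0 = e^(−0.06)·[0.4797·0.0000 + 0.5203·32.5000] = 15.9235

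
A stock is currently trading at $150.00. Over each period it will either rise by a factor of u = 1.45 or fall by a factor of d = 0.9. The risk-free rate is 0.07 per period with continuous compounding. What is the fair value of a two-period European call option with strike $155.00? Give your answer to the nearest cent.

Risk-neutral probability p = (e^0.07 − 0.9)/(1.45 − 0.9) = 0.1725/0.5500 = 0.3137
Terminal stock prices: S_uu = 315.4, S_ud = 195.8, S_dd = 121.5
Terminal payoffs (S − K): max(160.4, 0) = 160.4, max(40.75, 0) = 40.75, max(-33.5, 0) = 0
Node u (S = 217.5): V_u = e^(−0.07)·[0.3137·160.3750 + 0.6863·40.7500] = 72.9790
Node d (S = 135): V_d = e^(−0.07)·[0.3137·40.7500 + 0.6863·0.0000] = 11.9172
Node 0 (S = 150): V_0 = e^(−0.07)·[0.3137·72.9790 + 0.6863·11.9172] = 28.9688

$28.97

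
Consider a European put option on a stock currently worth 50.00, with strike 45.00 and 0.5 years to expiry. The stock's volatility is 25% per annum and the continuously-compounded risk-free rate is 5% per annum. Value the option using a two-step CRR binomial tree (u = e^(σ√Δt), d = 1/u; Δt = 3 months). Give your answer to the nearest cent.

1.37

CRR parameters: u = e^(σ√Δt) = e^(0.25·√0.25) = 1.1331, d = 1/u = 0.8825
Per-period rate: rΔt = 0.05·0.25 = 0.0125, so R = e^0.0125 = 1.0126
Risk-neutral probability p = (e^0.0125 − 0.8825)/(1.1331 − 0.8825) = 0.1301/0.2507 = 0.5190
Terminal stock prices: S_uu = 64.2, S_ud = 50, S_dd = 38.94
Terminal payoffs (K − S): max(-19.2, 0) = 0, max(-5, 0) = 0, max(6.06, 0) = 6.06
Node u (S = 56.66): V_u = e^(−0.0125)·[0.5190·0.0000 + 0.4810·0.0000] = 0.0000
Node d (S = 44.12): V_d = e^(−0.0125)·[0.5190·0.0000 + 0.4810·6.0600] = 2.8788
Node 0 (S = 50): V_0 = e^(−0.0125)·[0.5190·0.0000 + 0.4810·2.8788] = 1.3676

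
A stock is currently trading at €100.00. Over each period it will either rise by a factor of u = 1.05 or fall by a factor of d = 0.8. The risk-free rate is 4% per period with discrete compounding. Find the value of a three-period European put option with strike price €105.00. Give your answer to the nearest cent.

€1.81

Risk-neutral probability p = (1 + 0.04 − 0.8)/(1.05 − 0.8) = 0.2400/0.2500 = 0.9600
Terminal stock prices: S_uuu = 115.8, S_uud = 88.2, S_udd = 67.2, S_ddd = 51.2
Terminal payoffs (K − S): max(-10.76, 0) = 0, max(16.8, 0) = 16.8, max(37.8, 0) = 37.8, max(53.8, 0) = 53.8
Node uu (S = 110.2): V_uu = 1/1.04·[0.9600·0.0000 + 0.0400·16.8000] = 0.6462
Node ud (S = 84): V_ud = 1/1.04·[0.9600·16.8000 + 0.0400·37.8000] = 16.9615
Node dd (S = 64): V_dd = 1/1.04·[0.9600·37.8000 + 0.0400·53.8000] = 36.9615
Node u (S = 105): V_u = 1/1.04·[0.9600·0.6462 + 0.0400·16.9615] = 1.2488
Node d (S = 80): V_d = 1/1.04·[0.9600·16.9615 + 0.0400·36.9615] = 17.0784
Node 0 (S = 100): V_0 = 1/1.04·[0.9600·1.2488 + 0.0400·17.0784] = 1.8096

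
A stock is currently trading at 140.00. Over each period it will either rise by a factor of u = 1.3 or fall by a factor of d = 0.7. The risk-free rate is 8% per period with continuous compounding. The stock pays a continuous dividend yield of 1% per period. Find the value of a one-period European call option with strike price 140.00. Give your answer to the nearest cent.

Per-period risk-free factor R = e^0.08 = 1.0833; dividend-adjusted growth = e^(0.08−0.01) = 1.0725.
Risk-neutral probability p = (1.0725 − 0.7)/(1.3 − 0.7) = 0.3725/0.6000 = 0.6208
Terminal stock prices: S_u = 182, S_d = 98
Terminal payoffs (S − K): max(42, 0) = 42, max(-42, 0) = 0
Node 0 (S = 140): V_0 = e^(−0.08)·[0.6208·42.0000 + 0.3792·0.0000] = 24.0708

24.07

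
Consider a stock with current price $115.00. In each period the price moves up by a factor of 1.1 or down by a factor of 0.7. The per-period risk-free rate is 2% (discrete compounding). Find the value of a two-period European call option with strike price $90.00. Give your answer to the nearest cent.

$30.23

Risk-neutral probability p = (1 + 0.02 − 0.7)/(1.1 − 0.7) = 0.3200/0.4000 = 0.8000
Terminal stock prices: S_uu = 139.2, S_ud = 88.55, S_dd = 56.35
Terminal payoffs (S − K): max(49.15, 0) = 49.15, max(-1.45, 0) = 0, max(-33.65, 0) = 0
Node u (S = 126.5): V_u = 1/1.02·[0.8000·49.1500 + 0.2000·0.0000] = 38.5490
Node d (S = 80.5): V_d = 1/1.02·[0.8000·0.0000 + 0.2000·0.0000] = 0.0000
Node 0 (S = 115): V_0 = 1/1.02·[0.8000·38.5490 + 0.2000·0.0000] = 30.2345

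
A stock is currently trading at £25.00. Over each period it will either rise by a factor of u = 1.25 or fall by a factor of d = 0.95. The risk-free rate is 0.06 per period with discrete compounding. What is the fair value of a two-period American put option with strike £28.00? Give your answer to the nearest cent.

£3.00

Risk-neutral probability p = (1 + 0.06 − 0.95)/(1.25 − 0.95) = 0.1100/0.3000 = 0.3667
Terminal stock prices: S_uu = 39.06, S_ud = 29.69, S_dd = 22.56
Terminal payoffs (K − S): max(-11.06, 0) = 0, max(-1.688, 0) = 0, max(5.438, 0) = 5.438
Node u (S = 31.25): continuation = 1/1.06·[0.3667·0.0000 + 0.6333·0.0000] = 0.0000; exercise value = 0.0000 ≤ continuation, so V_u = 0.0000
Node d (S = 23.75): continuation = 1/1.06·[0.3667·0.0000 + 0.6333·5.4375] = 3.2488; exercise value = 4.2500 > continuation, so V_d = 4.2500 (exercise)
Node 0 (S = 25): continuation = 1/1.06·[0.3667·0.0000 + 0.6333·4.2500] = 2.5393; exercise value = 3.0000 > continuation, so V_0 = 3.0000 (exercise)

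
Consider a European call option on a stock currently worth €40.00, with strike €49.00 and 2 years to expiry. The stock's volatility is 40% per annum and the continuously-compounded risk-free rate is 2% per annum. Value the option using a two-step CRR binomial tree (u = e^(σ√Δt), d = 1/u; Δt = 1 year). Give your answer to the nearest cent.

CRR parameters: u = e^(σ√Δt) = e^(0.4·√1) = 1.4918, d = 1/u = 0.6703
Per-period rate: rΔt = 0.02·1 = 0.02, so R = e^0.02 = 1.0202
Risk-neutral probability p = (e^0.02 − 0.6703)/(1.4918 − 0.6703) = 0.3499/0.8215 = 0.4259
Terminal stock prices: S_uu = 89.02, S_ud = 40, S_dd = 17.97
Terminal payoffs (S − K): max(40.02, 0) = 40.02, max(-9, 0) = 0, max(-31.03, 0) = 0
Node u (S = 59.67): V_u = e^(−0.02)·[0.4259·40.0216 + 0.5741·0.0000] = 16.7078
Node d (S = 26.81): V_d = e^(−0.02)·[0.4259·0.0000 + 0.5741·0.0000] = 0.0000
Node 0 (S = 40): V_0 = e^(−0.02)·[0.4259·16.7078 + 0.5741·0.0000] = 6.9750

€6.98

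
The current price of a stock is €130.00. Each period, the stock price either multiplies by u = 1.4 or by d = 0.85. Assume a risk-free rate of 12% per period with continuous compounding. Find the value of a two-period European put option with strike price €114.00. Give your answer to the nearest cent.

€3.88

Risk-neutral probability p = (e^0.12 − 0.85)/(1.4 − 0.85) = 0.2775/0.5500 = 0.5045
Terminal stock prices: S_uu = 254.8, S_ud = 154.7, S_dd = 93.92
Terminal payoffs (K − S): max(-140.8, 0) = 0, max(-40.7, 0) = 0, max(20.08, 0) = 20.08
Node u (S = 182): V_u = e^(−0.12)·[0.5045·0.0000 + 0.4955·0.0000] = 0.0000
Node d (S = 110.5): V_d = e^(−0.12)·[0.5045·0.0000 + 0.4955·20.0750] = 8.8216
Node 0 (S = 130): V_0 = e^(−0.12)·[0.5045·0.0000 + 0.4955·8.8216] = 3.8765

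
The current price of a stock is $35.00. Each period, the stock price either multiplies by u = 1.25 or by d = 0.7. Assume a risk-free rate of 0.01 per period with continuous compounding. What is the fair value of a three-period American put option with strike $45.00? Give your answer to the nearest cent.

Risk-neutral probability p = (e^0.01 − 0.7)/(1.25 − 0.7) = 0.3101/0.5500 = 0.5637
Terminal stock prices: S_uuu = 68.36, S_uud = 38.28, S_udd = 21.44, S_ddd = 12
Terminal payoffs (K − S): max(-23.36, 0) = 0, max(6.719, 0) = 6.719, max(23.56, 0) = 23.56, max(33, 0) = 33
Node uu (S = 54.69): continuation = e^(−0.01)·[0.5637·0.0000 + 0.4363·6.7188] = 2.9020; exercise value = 0.0000 ≤ continuation, so V_uu = 2.9020
Node ud (S = 30.62): continuation = e^(−0.01)·[0.5637·6.7188 + 0.4363·23.5625] = 13.9272; exercise value = 14.3750 > continuation, so V_ud = 14.3750 (exercise)
Node dd (S = 17.15): continuation = e^(−0.01)·[0.5637·23.5625 + 0.4363·32.9950] = 27.4022; exercise value = 27.8500 > continuation, so V_dd = 27.8500 (exercise)
Node u (S = 43.75): continuation = e^(−0.01)·[0.5637·2.9020 + 0.4363·14.3750] = 7.8287; exercise value = 1.2500 ≤ continuation, so V_u = 7.8287
Node d (S = 24.5): continuation = e^(−0.01)·[0.5637·14.3750 + 0.4363·27.8500] = 20.0522; exercise value = 20.5000 > continuation, so V_d = 20.5000 (exercise)
Node 0 (S = 35): continuation = e^(−0.01)·[0.5637·7.8287 + 0.4363·20.5000] = 13.2239; exercise value = 10.0000 ≤ continuation, so V_0 = 13.2239

$13.22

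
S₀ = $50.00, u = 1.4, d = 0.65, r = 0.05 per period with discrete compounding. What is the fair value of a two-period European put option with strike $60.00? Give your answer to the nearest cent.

$14.23

Risk-neutral probability p = (1 + 0.05 − 0.65)/(1.4 − 0.65) = 0.4000/0.7500 = 0.5333
Terminal stock prices: S_uu = 98, S_ud = 45.5, S_dd = 21.13
Terminal payoffs (K − S): max(-38, 0) = 0, max(14.5, 0) = 14.5, max(38.88, 0) = 38.88
Node u (S = 70): V_u = 1/1.05·[0.5333·0.0000 + 0.4667·14.5000] = 6.4444
Node d (S = 32.5): V_d = 1/1.05·[0.5333·14.5000 + 0.4667·38.8750] = 24.6429
Node 0 (S = 50): V_0 = 1/1.05·[0.5333·6.4444 + 0.4667·24.6429] = 14.2257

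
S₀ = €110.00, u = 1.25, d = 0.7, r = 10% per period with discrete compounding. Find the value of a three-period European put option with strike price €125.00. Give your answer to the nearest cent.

€9.88

Risk-neutral probability p = (1 + 0.1 − 0.7)/(1.25 − 0.7) = 0.4000/0.5500 = 0.7273
Terminal stock prices: S_uuu = 214.8, S_uud = 120.3, S_udd = 67.37, S_ddd = 37.73
Terminal payoffs (K − S): max(-89.84, 0) = 0, max(4.688, 0) = 4.688, max(57.63, 0) = 57.63, max(87.27, 0) = 87.27
Node uu (S = 171.9): V_uu = 1/1.1·[0.7273·0.0000 + 0.2727·4.6875] = 1.1622
Node ud (S = 96.25): V_ud = 1/1.1·[0.7273·4.6875 + 0.2727·57.6250] = 17.3864
Node dd (S = 53.9): V_dd = 1/1.1·[0.7273·57.6250 + 0.2727·87.2700] = 59.7364
Node u (S = 137.5): V_u = 1/1.1·[0.7273·1.1622 + 0.2727·17.3864] = 5.0791
Node d (S = 77): V_d = 1/1.1·[0.7273·17.3864 + 0.2727·59.7364] = 26.3058
Node 0 (S = 110): V_0 = 1/1.1·[0.7273·5.0791 + 0.2727·26.3058] = 9.8802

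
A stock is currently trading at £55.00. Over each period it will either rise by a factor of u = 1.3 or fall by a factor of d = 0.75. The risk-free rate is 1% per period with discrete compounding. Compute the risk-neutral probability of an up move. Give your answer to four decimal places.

p = 0.4727

Risk-neutral probability p = (1 + 0.01 − 0.75)/(1.3 − 0.75) = 0.2600/0.5500 = 0.4727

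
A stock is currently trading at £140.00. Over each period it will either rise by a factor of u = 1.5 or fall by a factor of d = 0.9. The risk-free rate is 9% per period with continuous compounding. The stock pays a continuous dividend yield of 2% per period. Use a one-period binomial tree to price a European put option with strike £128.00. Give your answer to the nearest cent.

£1.30

Per-period risk-free factor R = e^0.09 = 1.0942; dividend-adjusted growth = e^(0.09−0.02) = 1.0725.
Risk-neutral probability p = (1.0725 − 0.9)/(1.5 − 0.9) = 0.1725/0.6000 = 0.2875
Terminal stock prices: S_u = 210, S_d = 126
Terminal payoffs (K − S): max(-82, 0) = 0, max(2, 0) = 2
Node 0 (S = 140): V_0 = e^(−0.09)·[0.2875·0.0000 + 0.7125·2.0000] = 1.3023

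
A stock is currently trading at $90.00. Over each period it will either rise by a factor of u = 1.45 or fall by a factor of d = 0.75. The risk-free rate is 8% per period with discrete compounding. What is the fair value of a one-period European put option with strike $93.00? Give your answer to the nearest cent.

$12.48

Risk-neutral probability p = (1 + 0.08 − 0.75)/(1.45 − 0.75) = 0.3300/0.7000 = 0.4714
Terminal stock prices: S_u = 130.5, S_d = 67.5
Terminal payoffs (K − S): max(-37.5, 0) = 0, max(25.5, 0) = 25.5
Node 0 (S = 90): V_0 = 1/1.08·[0.4714·0.0000 + 0.5286·25.5000] = 12.4802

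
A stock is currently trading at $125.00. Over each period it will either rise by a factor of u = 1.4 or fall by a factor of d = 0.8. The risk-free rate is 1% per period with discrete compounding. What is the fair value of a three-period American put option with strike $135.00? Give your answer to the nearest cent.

$29.38

Risk-neutral probability p = (1 + 0.01 − 0.8)/(1.4 − 0.8) = 0.2100/0.6000 = 0.3500
Terminal stock prices: S_uuu = 343, S_uud = 196, S_udd = 112, S_ddd = 64
Terminal payoffs (K − S): max(-208, 0) = 0, max(-61, 0) = 0, max(23, 0) = 23, max(71, 0) = 71
Node uu (S = 245): continuation = 1/1.01·[0.3500·0.0000 + 0.6500·0.0000] = 0.0000; exercise value = 0.0000 ≤ continuation, so V_uu = 0.0000
Node ud (S = 140): continuation = 1/1.01·[0.3500·0.0000 + 0.6500·23.0000] = 14.8020; exercise value = 0.0000 ≤ continuation, so V_ud = 14.8020
Node dd (S = 80): continuation = 1/1.01·[0.3500·23.0000 + 0.6500·71.0000] = 53.6634; exercise value = 55.0000 > continuation, so V_dd = 55.0000 (exercise)
Node u (S = 175): continuation = 1/1.01·[0.3500·0.0000 + 0.6500·14.8020] = 9.5260; exercise value = 0.0000 ≤ continuation, so V_u = 9.5260
Node d (S = 100): continuation = 1/1.01·[0.3500·14.8020 + 0.6500·55.0000] = 40.5254; exercise value = 35.0000 ≤ continuation, so V_d = 40.5254
Node 0 (S = 125): continuation = 1/1.01·[0.3500·9.5260 + 0.6500·40.5254] = 29.3818; exercise value = 10.0000 ≤ continuation, so V_0 = 29.3818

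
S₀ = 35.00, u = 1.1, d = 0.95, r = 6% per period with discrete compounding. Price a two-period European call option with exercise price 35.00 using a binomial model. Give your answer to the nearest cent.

Risk-neutral probability p = (1 + 0.06 − 0.95)/(1.1 − 0.95) = 0.1100/0.1500 = 0.7333
Terminal stock prices: S_uu = 42.35, S_ud = 36.57, S_dd = 31.59
Terminal payoffs (S − K): max(7.35, 0) = 7.35, max(1.575, 0) = 1.575, max(-3.413, 0) = 0
Node u (S = 38.5): V_u = 1/1.06·[0.7333·7.3500 + 0.2667·1.5750] = 5.4811
Node d (S = 33.25): V_d = 1/1.06·[0.7333·1.5750 + 0.2667·0.0000] = 1.0896
Node 0 (S = 35): V_0 = 1/1.06·[0.7333·5.4811 + 0.2667·1.0896] = 4.0661

4.07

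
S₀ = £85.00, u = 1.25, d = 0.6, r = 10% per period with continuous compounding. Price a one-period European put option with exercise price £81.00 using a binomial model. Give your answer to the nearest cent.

Risk-neutral probability p = (e^0.1 − 0.6)/(1.25 − 0.6) = 0.5052/0.6500 = 0.7772
Terminal stock prices: S_u = 106.2, S_d = 51
Terminal payoffs (K − S): max(-25.25, 0) = 0, max(30, 0) = 30
Node 0 (S = 85): V_0 = e^(−0.1)·[0.7772·0.0000 + 0.2228·30.0000] = 6.0483

£6.05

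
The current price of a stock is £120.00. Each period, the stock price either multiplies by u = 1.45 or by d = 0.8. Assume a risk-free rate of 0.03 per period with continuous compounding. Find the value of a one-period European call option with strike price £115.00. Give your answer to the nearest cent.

£20.30

Risk-neutral probability p = (e^0.03 − 0.8)/(1.45 − 0.8) = 0.2305/0.6500 = 0.3545
Terminal stock prices: S_u = 174, S_d = 96
Terminal payoffs (S − K): max(59, 0) = 59, max(-19, 0) = 0
Node 0 (S = 120): V_0 = e^(−0.03)·[0.3545·59.0000 + 0.6455·0.0000] = 20.3000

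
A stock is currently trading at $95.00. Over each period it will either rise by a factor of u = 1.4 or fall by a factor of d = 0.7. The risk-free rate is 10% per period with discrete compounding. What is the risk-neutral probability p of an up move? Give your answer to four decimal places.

p = 0.5714

Risk-neutral probability p = (1 + 0.1 − 0.7)/(1.4 − 0.7) = 0.4000/0.7000 = 0.5714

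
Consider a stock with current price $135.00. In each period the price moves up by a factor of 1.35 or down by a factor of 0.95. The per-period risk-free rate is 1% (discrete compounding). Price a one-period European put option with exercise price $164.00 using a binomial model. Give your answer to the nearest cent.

$30.09

Risk-neutral probability p = (1 + 0.01 − 0.95)/(1.35 − 0.95) = 0.0600/0.4000 = 0.1500
Terminal stock prices: S_u = 182.2, S_d = 128.2
Terminal payoffs (K − S): max(-18.25, 0) = 0, max(35.75, 0) = 35.75
Node 0 (S = 135): V_0 = 1/1.01·[0.1500·0.0000 + 0.8500·35.7500] = 30.0866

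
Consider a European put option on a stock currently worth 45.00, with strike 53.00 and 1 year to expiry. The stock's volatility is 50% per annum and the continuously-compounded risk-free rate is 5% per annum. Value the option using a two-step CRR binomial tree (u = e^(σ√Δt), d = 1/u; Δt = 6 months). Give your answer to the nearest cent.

CRR parameters: u = e^(σ√Δt) = e^(0.5·√0.5) = 1.4241, d = 1/u = 0.7022
Per-period rate: rΔt = 0.05·0.5 = 0.025, so R = e^0.025 = 1.0253
Risk-neutral probability p = (e^0.025 − 0.7022)/(1.4241 − 0.7022) = 0.3231/0.7219 = 0.4476
Terminal stock prices: S_uu = 91.27, S_ud = 45, S_dd = 22.19
Terminal payoffs (K − S): max(-38.27, 0) = 0, max(8, 0) = 8, max(30.81, 0) = 30.81
Node u (S = 64.09): V_u = e^(−0.025)·[0.4476·0.0000 + 0.5524·8.0000] = 4.3102
Node d (S = 31.6): V_d = e^(−0.025)·[0.4476·8.0000 + 0.5524·30.8119] = 20.0929
Node 0 (S = 45): V_0 = e^(−0.025)·[0.4476·4.3102 + 0.5524·20.0929] = 12.7071

12.71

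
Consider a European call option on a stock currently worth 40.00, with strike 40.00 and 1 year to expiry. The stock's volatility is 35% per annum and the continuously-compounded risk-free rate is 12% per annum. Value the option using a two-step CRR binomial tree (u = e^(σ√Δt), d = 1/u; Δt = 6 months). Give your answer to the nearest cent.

7.18

CRR parameters: u = e^(σ√Δt) = e^(0.35·√0.5) = 1.2808, d = 1/u = 0.7808
Per-period rate: rΔt = 0.12·0.5 = 0.06, so R = e^0.06 = 1.0618
Risk-neutral probability p = (e^0.06 − 0.7808)/(1.2808 − 0.7808) = 0.2811/0.5000 = 0.5621
Terminal stock prices: S_uu = 65.62, S_ud = 40, S_dd = 24.38
Terminal payoffs (S − K): max(25.62, 0) = 25.62, max(0, 0) = 0, max(-15.62, 0) = 0
Node u (S = 51.23): V_u = e^(−0.06)·[0.5621·25.6183 + 0.4379·0.0000] = 13.5615
Node d (S = 31.23): V_d = e^(−0.06)·[0.5621·0.0000 + 0.4379·0.0000] = 0.0000
Node 0 (S = 40): V_0 = e^(−0.06)·[0.5621·13.5615 + 0.4379·0.0000] = 7.1791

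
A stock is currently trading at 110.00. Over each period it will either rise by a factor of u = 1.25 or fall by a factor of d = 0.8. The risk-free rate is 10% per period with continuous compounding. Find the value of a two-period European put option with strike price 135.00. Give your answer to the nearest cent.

Risk-neutral probability p = (e^0.1 − 0.8)/(1.25 − 0.8) = 0.3052/0.4500 = 0.6782
Terminal stock prices: S_uu = 171.9, S_ud = 110, S_dd = 70.4
Terminal payoffs (K − S): max(-36.88, 0) = 0, max(25, 0) = 25, max(64.6, 0) = 64.6
Node u (S = 137.5): V_u = e^(−0.1)·[0.6782·0.0000 + 0.3218·25.0000] = 7.2804
Node d (S = 88): V_d = e^(−0.1)·[0.6782·25.0000 + 0.3218·64.6000] = 34.1531
Node 0 (S = 110): V_0 = e^(−0.1)·[0.6782·7.2804 + 0.3218·34.1531] = 14.4133

14.41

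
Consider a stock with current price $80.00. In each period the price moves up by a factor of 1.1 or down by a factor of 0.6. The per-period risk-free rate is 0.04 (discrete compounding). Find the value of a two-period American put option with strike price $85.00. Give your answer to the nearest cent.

Risk-neutral probability p = (1 + 0.04 − 0.6)/(1.1 − 0.6) = 0.4400/0.5000 = 0.8800
Terminal stock prices: S_uu = 96.8, S_ud = 52.8, S_dd = 28.8
Terminal payoffs (K − S): max(-11.8, 0) = 0, max(32.2, 0) = 32.2, max(56.2, 0) = 56.2
Node u (S = 88): continuation = 1/1.04·[0.8800·0.0000 + 0.1200·32.2000] = 3.7154; exercise value = 0.0000 ≤ continuation, so V_u = 3.7154
Node d (S = 48): continuation = 1/1.04·[0.8800·32.2000 + 0.1200·56.2000] = 33.7308; exercise value = 37.0000 > continuation, so V_d = 37.0000 (exercise)
Node 0 (S = 80): continuation = 1/1.04·[0.8800·3.7154 + 0.1200·37.0000] = 7.4130; exercise value = 5.0000 ≤ continuation, so V_0 = 7.4130

$7.41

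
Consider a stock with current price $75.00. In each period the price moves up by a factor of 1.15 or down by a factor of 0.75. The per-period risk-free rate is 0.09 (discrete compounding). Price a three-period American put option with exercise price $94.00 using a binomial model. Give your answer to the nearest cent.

Risk-neutral probability p = (1 + 0.09 − 0.75)/(1.15 − 0.75) = 0.3400/0.4000 = 0.8500
Terminal stock prices: S_uuu = 114.1, S_uud = 74.39, S_udd = 48.52, S_ddd = 31.64
Terminal payoffs (K − S): max(-20.07, 0) = 0, max(19.61, 0) = 19.61, max(45.48, 0) = 45.48, max(62.36, 0) = 62.36
Node uu (S = 99.19): continuation = 1/1.09·[0.8500·0.0000 + 0.1500·19.6094] = 2.6985; exercise value = 0.0000 ≤ continuation, so V_uu = 2.6985
Node ud (S = 64.69): continuation = 1/1.09·[0.8500·19.6094 + 0.1500·45.4844] = 21.5510; exercise value = 29.3125 > continuation, so V_ud = 29.3125 (exercise)
Node dd (S = 42.19): continuation = 1/1.09·[0.8500·45.4844 + 0.1500·62.3594] = 44.0510; exercise value = 51.8125 > continuation, so V_dd = 51.8125 (exercise)
Node u (S = 86.25): continuation = 1/1.09·[0.8500·2.6985 + 0.1500·29.3125] = 6.1382; exercise value = 7.7500 > continuation, so V_u = 7.7500 (exercise)
Node d (S = 56.25): continuation = 1/1.09·[0.8500·29.3125 + 0.1500·51.8125] = 29.9885; exercise value = 37.7500 > continuation, so V_d = 37.7500 (exercise)
Node 0 (S = 75): continuation = 1/1.09·[0.8500·7.7500 + 0.1500·37.7500] = 11.2385; exercise value = 19.0000 > continuation, so V_0 = 19.0000 (exercise)

$19.00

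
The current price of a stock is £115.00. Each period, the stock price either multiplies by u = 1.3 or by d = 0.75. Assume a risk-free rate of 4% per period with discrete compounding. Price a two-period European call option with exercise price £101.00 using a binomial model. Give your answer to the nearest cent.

£29.12

Risk-neutral probability p = (1 + 0.04 − 0.75)/(1.3 − 0.75) = 0.2900/0.5500 = 0.5273
Terminal stock prices: S_uu = 194.4, S_ud = 112.1, S_dd = 64.69
Terminal payoffs (S − K): max(93.35, 0) = 93.35, max(11.12, 0) = 11.12, max(-36.31, 0) = 0
Node u (S = 149.5): V_u = 1/1.04·[0.5273·93.3500 + 0.4727·11.1250] = 52.3846
Node d (S = 86.25): V_d = 1/1.04·[0.5273·11.1250 + 0.4727·0.0000] = 5.6403
Node 0 (S = 115): V_0 = 1/1.04·[0.5273·52.3846 + 0.4727·5.6403] = 29.1224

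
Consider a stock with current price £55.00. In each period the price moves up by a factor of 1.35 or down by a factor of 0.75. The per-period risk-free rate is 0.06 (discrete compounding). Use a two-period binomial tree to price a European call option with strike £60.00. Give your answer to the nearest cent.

Risk-neutral probability p = (1 + 0.06 − 0.75)/(1.35 − 0.75) = 0.3100/0.6000 = 0.5167
Terminal stock prices: S_uu = 100.2, S_ud = 55.69, S_dd = 30.94
Terminal payoffs (S − K): max(40.24, 0) = 40.24, max(-4.312, 0) = 0, max(-29.06, 0) = 0
Node u (S = 74.25): V_u = 1/1.06·[0.5167·40.2375 + 0.4833·0.0000] = 19.6126
Node d (S = 41.25): V_d = 1/1.06·[0.5167·0.0000 + 0.4833·0.0000] = 0.0000
Node 0 (S = 55): V_0 = 1/1.06·[0.5167·19.6126 + 0.4833·0.0000] = 9.5596

£9.56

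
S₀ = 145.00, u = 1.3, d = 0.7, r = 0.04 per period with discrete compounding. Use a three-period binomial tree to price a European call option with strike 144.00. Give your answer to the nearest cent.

38.46

Risk-neutral probability p = (1 + 0.04 − 0.7)/(1.3 − 0.7) = 0.3400/0.6000 = 0.5667
Terminal stock prices: S_uuu = 318.6, S_uud = 171.5, S_udd = 92.36, S_ddd = 49.73
Terminal payoffs (S − K): max(174.6, 0) = 174.6, max(27.53, 0) = 27.53, max(-51.64, 0) = 0, max(-94.27, 0) = 0
Node uu (S = 245.1): V_uu = 1/1.04·[0.5667·174.5650 + 0.4333·27.5350] = 106.5885
Node ud (S = 131.9): V_ud = 1/1.04·[0.5667·27.5350 + 0.4333·0.0000] = 15.0030
Node dd (S = 71.05): V_dd = 1/1.04·[0.5667·0.0000 + 0.4333·0.0000] = 0.0000
Node u (S = 188.5): V_u = 1/1.04·[0.5667·106.5885 + 0.4333·15.0030] = 64.3283
Node d (S = 101.5): V_d = 1/1.04·[0.5667·15.0030 + 0.4333·0.0000] = 8.1747
Node 0 (S = 145): V_0 = 1/1.04·[0.5667·64.3283 + 0.4333·8.1747] = 38.4568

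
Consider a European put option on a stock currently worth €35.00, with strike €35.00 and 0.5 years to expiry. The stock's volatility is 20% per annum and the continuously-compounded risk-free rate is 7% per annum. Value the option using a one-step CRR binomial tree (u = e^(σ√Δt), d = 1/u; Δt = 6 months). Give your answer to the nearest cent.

CRR parameters: u = e^(σ√Δt) = e^(0.2·√0.5) = 1.1519, d = 1/u = 0.8681
Per-period rate: rΔt = 0.07·0.5 = 0.035, so R = e^0.035 = 1.0356
Risk-neutral probability p = (e^0.035 − 0.8681)/(1.1519 − 0.8681) = 0.1675/0.2838 = 0.5902
Terminal stock prices: S_u = 40.32, S_d = 30.38
Terminal payoffs (K − S): max(-5.317, 0) = 0, max(4.616, 0) = 4.616
Node 0 (S = 35): V_0 = e^(−0.035)·[0.5902·0.0000 + 0.4098·4.6157] = 1.8264

€1.83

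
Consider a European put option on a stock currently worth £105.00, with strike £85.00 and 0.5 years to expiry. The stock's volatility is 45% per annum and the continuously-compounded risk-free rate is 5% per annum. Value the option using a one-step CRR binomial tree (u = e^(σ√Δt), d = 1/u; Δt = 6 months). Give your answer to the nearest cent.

CRR parameters: u = e^(σ√Δt) = e^(0.45·√0.5) = 1.3746, d = 1/u = 0.7275
Per-period rate: rΔt = 0.05·0.5 = 0.025, so R = e^0.025 = 1.0253
Risk-neutral probability p = (e^0.025 − 0.7275)/(1.3746 − 0.7275) = 0.2979/0.6472 = 0.4602
Terminal stock prices: S_u = 144.3, S_d = 76.38
Terminal payoffs (K − S): max(-59.34, 0) = 0, max(8.617, 0) = 8.617
Node 0 (S = 105): V_0 = e^(−0.025)·[0.4602·0.0000 + 0.5398·8.6168] = 4.5363

£4.54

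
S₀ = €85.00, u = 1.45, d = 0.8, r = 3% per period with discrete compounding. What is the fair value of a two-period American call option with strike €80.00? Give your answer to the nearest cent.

Risk-neutral probability p = (1 + 0.03 − 0.8)/(1.45 − 0.8) = 0.2300/0.6500 = 0.3538
Terminal stock prices: S_uu = 178.7, S_ud = 98.6, S_dd = 54.4
Terminal payoffs (S − K): max(98.71, 0) = 98.71, max(18.6, 0) = 18.6, max(-25.6, 0) = 0
Node u (S = 123.2): continuation = 1/1.03·[0.3538·98.7125 + 0.6462·18.6000] = 45.5801; exercise value = 43.2500 ≤ continuation, so V_u = 45.5801
Node d (S = 68): continuation = 1/1.03·[0.3538·18.6000 + 0.6462·0.0000] = 6.3898; exercise value = 0.0000 ≤ continuation, so V_d = 6.3898
Node 0 (S = 85): continuation = 1/1.03·[0.3538·45.5801 + 0.6462·6.3898] = 19.6671; exercise value = 5.0000 ≤ continuation, so V_0 = 19.6671

€19.67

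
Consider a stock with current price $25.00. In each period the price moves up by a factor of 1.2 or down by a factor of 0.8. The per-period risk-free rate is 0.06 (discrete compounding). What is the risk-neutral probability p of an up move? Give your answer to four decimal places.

Risk-neutral probability p = (1 + 0.06 − 0.8)/(1.2 − 0.8) = 0.2600/0.4000 = 0.6500

p = 0.6500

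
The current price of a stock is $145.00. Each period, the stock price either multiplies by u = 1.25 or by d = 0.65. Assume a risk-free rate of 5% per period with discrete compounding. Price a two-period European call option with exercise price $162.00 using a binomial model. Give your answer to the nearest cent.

$26.03

Risk-neutral probability p = (1 + 0.05 − 0.65)/(1.25 − 0.65) = 0.4000/0.6000 = 0.6667
Terminal stock prices: S_uu = 226.6, S_ud = 117.8, S_dd = 61.26
Terminal payoffs (S − K): max(64.56, 0) = 64.56, max(-44.19, 0) = 0, max(-100.7, 0) = 0
Node u (S = 181.2): V_u = 1/1.05·[0.6667·64.5625 + 0.3333·0.0000] = 40.9921
Node d (S = 94.25): V_d = 1/1.05·[0.6667·0.0000 + 0.3333·0.0000] = 0.0000
Node 0 (S = 145): V_0 = 1/1.05·[0.6667·40.9921 + 0.3333·0.0000] = 26.0267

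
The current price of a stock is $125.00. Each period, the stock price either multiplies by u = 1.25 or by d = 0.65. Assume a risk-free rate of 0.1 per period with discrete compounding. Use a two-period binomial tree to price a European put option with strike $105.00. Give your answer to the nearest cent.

Risk-neutral probability p = (1 + 0.1 − 0.65)/(1.25 − 0.65) = 0.4500/0.6000 = 0.7500
Terminal stock prices: S_uu = 195.3, S_ud = 101.6, S_dd = 52.81
Terminal payoffs (K − S): max(-90.31, 0) = 0, max(3.438, 0) = 3.438, max(52.19, 0) = 52.19
Node u (S = 156.2): V_u = 1/1.1·[0.7500·0.0000 + 0.2500·3.4375] = 0.7812
Node d (S = 81.25): V_d = 1/1.1·[0.7500·3.4375 + 0.2500·52.1875] = 14.2045
Node 0 (S = 125): V_0 = 1/1.1·[0.7500·0.7812 + 0.2500·14.2045] = 3.7610

$3.76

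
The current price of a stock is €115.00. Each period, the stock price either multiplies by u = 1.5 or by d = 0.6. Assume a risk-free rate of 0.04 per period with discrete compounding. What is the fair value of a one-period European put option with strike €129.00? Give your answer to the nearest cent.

€29.49

Risk-neutral probability p = (1 + 0.04 − 0.6)/(1.5 − 0.6) = 0.4400/0.9000 = 0.4889
Terminal stock prices: S_u = 172.5, S_d = 69
Terminal payoffs (K − S): max(-43.5, 0) = 0, max(60, 0) = 60
Node 0 (S = 115): V_0 = 1/1.04·[0.4889·0.0000 + 0.5111·60.0000] = 29.4872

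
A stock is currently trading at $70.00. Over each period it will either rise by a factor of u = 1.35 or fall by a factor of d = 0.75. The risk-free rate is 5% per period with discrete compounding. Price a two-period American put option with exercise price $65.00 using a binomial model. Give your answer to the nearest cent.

$5.95

Risk-neutral probability p = (1 + 0.05 − 0.75)/(1.35 − 0.75) = 0.3000/0.6000 = 0.5000
Terminal stock prices: S_uu = 127.6, S_ud = 70.88, S_dd = 39.38
Terminal payoffs (K − S): max(-62.58, 0) = 0, max(-5.875, 0) = 0, max(25.62, 0) = 25.62
Node u (S = 94.5): continuation = 1/1.05·[0.5000·0.0000 + 0.5000·0.0000] = 0.0000; exercise value = 0.0000 ≤ continuation, so V_u = 0.0000
Node d (S = 52.5): continuation = 1/1.05·[0.5000·0.0000 + 0.5000·25.6250] = 12.2024; exercise value = 12.5000 > continuation, so V_d = 12.5000 (exercise)
Node 0 (S = 70): continuation = 1/1.05·[0.5000·0.0000 + 0.5000·12.5000] = 5.9524; exercise value = 0.0000 ≤ continuation, so V_0 = 5.9524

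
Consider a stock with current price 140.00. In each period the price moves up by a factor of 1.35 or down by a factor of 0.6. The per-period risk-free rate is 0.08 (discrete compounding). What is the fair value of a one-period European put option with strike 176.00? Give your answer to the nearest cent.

Risk-neutral probability p = (1 + 0.08 − 0.6)/(1.35 − 0.6) = 0.4800/0.7500 = 0.6400
Terminal stock prices: S_u = 189, S_d = 84
Terminal payoffs (K − S): max(-13, 0) = 0, max(92, 0) = 92
Node 0 (S = 140): V_0 = 1/1.08·[0.6400·0.0000 + 0.3600·92.0000] = 30.6667

30.67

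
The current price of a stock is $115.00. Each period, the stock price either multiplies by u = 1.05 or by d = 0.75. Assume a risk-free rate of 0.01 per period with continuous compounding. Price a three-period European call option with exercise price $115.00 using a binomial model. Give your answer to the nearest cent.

$11.46

Risk-neutral probability p = (e^0.01 − 0.75)/(1.05 − 0.75) = 0.2601/0.3000 = 0.8668
Terminal stock prices: S_uuu = 133.1, S_uud = 95.09, S_udd = 67.92, S_ddd = 48.52
Terminal payoffs (S − K): max(18.13, 0) = 18.13, max(-19.91, 0) = 0, max(-47.08, 0) = 0, max(-66.48, 0) = 0
Node uu (S = 126.8): V_uu = e^(−0.01)·[0.8668·18.1269 + 0.1332·0.0000] = 15.5566
Node ud (S = 90.56): V_ud = e^(−0.01)·[0.8668·0.0000 + 0.1332·0.0000] = 0.0000
Node dd (S = 64.69): V_dd = e^(−0.01)·[0.8668·0.0000 + 0.1332·0.0000] = 0.0000
Node u (S = 120.8): V_u = e^(−0.01)·[0.8668·15.5566 + 0.1332·0.0000] = 13.3508
Node d (S = 86.25): V_d = e^(−0.01)·[0.8668·0.0000 + 0.1332·0.0000] = 0.0000
Node 0 (S = 115): V_0 = e^(−0.01)·[0.8668·13.3508 + 0.1332·0.0000] = 11.4578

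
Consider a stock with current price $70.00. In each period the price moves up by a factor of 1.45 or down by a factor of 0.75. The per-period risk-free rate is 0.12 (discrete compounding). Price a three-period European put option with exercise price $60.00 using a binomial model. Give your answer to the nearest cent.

Risk-neutral probability p = (1 + 0.12 − 0.75)/(1.45 − 0.75) = 0.3700/0.7000 = 0.5286
Terminal stock prices: S_uuu = 213.4, S_uud = 110.4, S_udd = 57.09, S_ddd = 29.53
Terminal payoffs (K − S): max(-153.4, 0) = 0, max(-50.38, 0) = 0, max(2.906, 0) = 2.906, max(30.47, 0) = 30.47
Node uu (S = 147.2): V_uu = 1/1.12·[0.5286·0.0000 + 0.4714·0.0000] = 0.0000
Node ud (S = 76.12): V_ud = 1/1.12·[0.5286·0.0000 + 0.4714·2.9062] = 1.2233
Node dd (S = 39.38): V_dd = 1/1.12·[0.5286·2.9062 + 0.4714·30.4688] = 14.1964
Node u (S = 101.5): V_u = 1/1.12·[0.5286·0.0000 + 0.4714·1.2233] = 0.5149
Node d (S = 52.5): V_d = 1/1.12·[0.5286·1.2233 + 0.4714·14.1964] = 6.5529
Node 0 (S = 70): V_0 = 1/1.12·[0.5286·0.5149 + 0.4714·6.5529] = 3.0012

$3.00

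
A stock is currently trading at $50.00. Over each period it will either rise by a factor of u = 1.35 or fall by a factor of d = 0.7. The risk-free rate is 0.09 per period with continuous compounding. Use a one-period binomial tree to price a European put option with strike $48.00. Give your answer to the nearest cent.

Risk-neutral probability p = (e^0.09 − 0.7)/(1.35 − 0.7) = 0.3942/0.6500 = 0.6064
Terminal stock prices: S_u = 67.5, S_d = 35
Terminal payoffs (K − S): max(-19.5, 0) = 0, max(13, 0) = 13
Node 0 (S = 50): V_0 = e^(−0.09)·[0.6064·0.0000 + 0.3936·13.0000] = 4.6761

$4.68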